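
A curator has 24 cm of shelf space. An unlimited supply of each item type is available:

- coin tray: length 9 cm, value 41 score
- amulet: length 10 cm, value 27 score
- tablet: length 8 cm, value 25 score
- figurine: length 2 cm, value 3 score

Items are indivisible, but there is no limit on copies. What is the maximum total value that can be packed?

91 score

Best value-per-unit is coin tray at 41/9; filling with it alone gives 2×41 = 82.
Optimal mix: 2×coin tray + 3×figurine → length 24, value 91.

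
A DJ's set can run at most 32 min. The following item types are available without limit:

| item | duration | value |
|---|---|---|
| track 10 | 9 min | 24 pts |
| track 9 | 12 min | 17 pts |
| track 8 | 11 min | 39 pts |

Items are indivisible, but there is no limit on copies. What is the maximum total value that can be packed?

102 pts

Best value-per-unit is track 8 at 39/11; filling with it alone gives 2×39 = 78.
Optimal mix: 1×track 10 + 2×track 8 → duration 31, value 102.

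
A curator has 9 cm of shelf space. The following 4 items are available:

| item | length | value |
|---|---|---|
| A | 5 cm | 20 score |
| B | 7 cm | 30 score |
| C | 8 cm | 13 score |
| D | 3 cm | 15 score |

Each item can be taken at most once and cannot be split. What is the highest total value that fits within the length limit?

35 score

Check high-value combinations within 9 cm:
- A+D: length 5+3=8, value 20+15=35
- B: length 7, value 30
- A: length 5, value 20
- D: length 3, value 15
- C: length 8, value 13
Best: 35 score.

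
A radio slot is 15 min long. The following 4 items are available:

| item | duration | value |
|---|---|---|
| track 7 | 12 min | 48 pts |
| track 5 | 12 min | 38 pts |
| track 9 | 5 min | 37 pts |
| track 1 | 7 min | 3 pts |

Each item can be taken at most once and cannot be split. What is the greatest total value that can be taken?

48 pts

Check high-value combinations within 15 min:
- track 7: duration 12, value 48
- track 9+track 1: duration 5+7=12, value 37+3=40
- track 5: duration 12, value 38
- track 9: duration 5, value 37
- track 1: duration 7, value 3
Best: 48 pts.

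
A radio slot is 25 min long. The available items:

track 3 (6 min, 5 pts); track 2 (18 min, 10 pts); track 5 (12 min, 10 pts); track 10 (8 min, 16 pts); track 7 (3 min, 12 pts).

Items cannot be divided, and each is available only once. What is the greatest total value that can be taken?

38 pts

Check high-value combinations within 25 min:
- track 5+track 10+track 7: duration 12+8+3=23, value 10+16+12=38
- track 3+track 10+track 7: duration 6+8+3=17, value 5+16+12=33
- track 10+track 7: duration 8+3=11, value 16+12=28
- track 3+track 5+track 7: duration 6+12+3=21, value 5+10+12=27
Best: 38 pts.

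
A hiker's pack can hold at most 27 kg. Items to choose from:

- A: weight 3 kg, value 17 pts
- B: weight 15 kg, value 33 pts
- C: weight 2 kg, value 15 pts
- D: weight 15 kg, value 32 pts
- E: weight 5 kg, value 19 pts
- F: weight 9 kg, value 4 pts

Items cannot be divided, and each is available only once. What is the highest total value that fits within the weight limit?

This is a 0/1 knapsack; check combinations near the capacity.
- A+B+C+E: weight 3+15+2+5=25, value 17+33+15+19=84
- A+C+D+E: weight 3+2+15+5=25, value 17+15+32+19=83
- A+B+E: weight 3+15+5=23, value 17+33+19=69
Best: 84 pts.

84 pts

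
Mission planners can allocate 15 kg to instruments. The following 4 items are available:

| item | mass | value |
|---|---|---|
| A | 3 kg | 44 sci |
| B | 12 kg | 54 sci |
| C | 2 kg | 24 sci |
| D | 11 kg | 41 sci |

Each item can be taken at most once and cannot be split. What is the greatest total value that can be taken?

98 sci

Check high-value combinations within 15 kg:
- A+B: mass 3+12=15, value 44+54=98
- A+D: mass 3+11=14, value 44+41=85
- B+C: mass 12+2=14, value 54+24=78
- A+C: mass 3+2=5, value 44+24=68
- C+D: mass 2+11=13, value 24+41=65
Best: 98 sci.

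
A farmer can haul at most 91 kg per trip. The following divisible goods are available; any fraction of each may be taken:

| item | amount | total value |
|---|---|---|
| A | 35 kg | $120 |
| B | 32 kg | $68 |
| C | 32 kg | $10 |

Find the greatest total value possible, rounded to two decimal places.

195.50

Take in order of value per unit:
- A (120/35 per unit): all 35 → value 120, running total 120.00
- B (68/32 per unit): all 32 → value 68, running total 188.00
- C (10/32 per unit): 24 of 32 → value 24×10/32 = 7.5000, running total 195.50
Total 195.50.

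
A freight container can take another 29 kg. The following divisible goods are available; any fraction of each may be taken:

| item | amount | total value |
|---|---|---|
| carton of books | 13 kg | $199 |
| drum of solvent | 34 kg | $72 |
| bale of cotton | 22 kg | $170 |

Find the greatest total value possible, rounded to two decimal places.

322.64

Take in order of value per unit:
- carton of books (199/13 per unit): all 13 → value 199, running total 199.00
- bale of cotton (170/22 per unit): 16 of 22 → value 16×170/22 = 123.6364, running total 322.64
Total 322.64.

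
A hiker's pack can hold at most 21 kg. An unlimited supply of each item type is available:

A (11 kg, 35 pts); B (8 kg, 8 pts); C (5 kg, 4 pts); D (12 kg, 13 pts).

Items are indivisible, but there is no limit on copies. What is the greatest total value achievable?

Best value-per-unit is A at 35/11; filling with it alone gives 1×35 = 35.
Optimal mix: 1×A + 1×B → weight 19, value 43.

43 pts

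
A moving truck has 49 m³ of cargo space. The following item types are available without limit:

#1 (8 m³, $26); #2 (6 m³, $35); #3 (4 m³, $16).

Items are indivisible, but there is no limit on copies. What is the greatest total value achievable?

$280

Best value-per-unit is #2 at 35/6, and filling with it alone uses volume 8×6=48. No mix of the others beats 8×35 = 280.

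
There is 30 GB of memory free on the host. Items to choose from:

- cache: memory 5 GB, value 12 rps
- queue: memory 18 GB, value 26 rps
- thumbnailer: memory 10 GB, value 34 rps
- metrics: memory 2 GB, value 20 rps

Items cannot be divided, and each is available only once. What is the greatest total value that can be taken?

80 rps

This is a 0/1 knapsack; check combinations near the capacity.
- queue+thumbnailer+metrics: memory 18+10+2=30, value 26+34+20=80
- cache+thumbnailer+metrics: memory 5+10+2=17, value 12+34+20=66
- queue+thumbnailer: memory 18+10=28, value 26+34=60
Best: 80 rps.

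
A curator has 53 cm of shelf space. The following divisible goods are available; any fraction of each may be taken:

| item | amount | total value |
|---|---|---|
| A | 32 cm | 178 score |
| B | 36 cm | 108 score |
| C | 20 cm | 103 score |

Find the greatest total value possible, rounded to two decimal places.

284.00

Take in order of value per unit:
- A (178/32 per unit): all 32 → value 178, running total 178.00
- C (103/20 per unit): all 20 → value 103, running total 281.00
- B (108/36 per unit): 1 of 36 → value 1×108/36 = 3.0000, running total 284.00
Total 284.00.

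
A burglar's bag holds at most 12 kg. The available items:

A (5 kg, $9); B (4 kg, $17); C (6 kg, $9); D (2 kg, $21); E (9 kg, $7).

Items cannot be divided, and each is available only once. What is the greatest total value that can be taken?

$47

Check high-value combinations within 12 kg:
- A+B+D: weight 5+4+2=11, value 9+17+21=47
- B+C+D: weight 4+6+2=12, value 17+9+21=47
- B+D: weight 4+2=6, value 17+21=38
- A+D: weight 5+2=7, value 9+21=30
- C+D: weight 6+2=8, value 9+21=30
Best: $47.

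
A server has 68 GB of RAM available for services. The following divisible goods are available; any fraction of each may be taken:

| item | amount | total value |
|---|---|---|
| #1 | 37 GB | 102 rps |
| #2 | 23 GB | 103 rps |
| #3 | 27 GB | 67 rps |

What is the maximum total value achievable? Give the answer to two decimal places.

Take in order of value per unit:
- #2 (103/23 per unit): all 23 → value 103, running total 103.00
- #1 (102/37 per unit): all 37 → value 102, running total 205.00
- #3 (67/27 per unit): 8 of 27 → value 8×67/27 = 19.8519, running total 224.85
Total 224.85.

224.85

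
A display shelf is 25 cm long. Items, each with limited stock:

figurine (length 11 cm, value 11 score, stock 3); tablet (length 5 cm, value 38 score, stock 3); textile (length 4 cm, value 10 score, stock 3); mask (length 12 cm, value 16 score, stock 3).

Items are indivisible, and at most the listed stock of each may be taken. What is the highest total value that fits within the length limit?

Best selections within length 25 and stock limits:
- 3×tablet + 2×textile: length 23, value 134
- 3×tablet + 1×textile: length 19, value 124
- 3×tablet: length 15, value 114
- 2×tablet + 3×textile: length 22, value 106
Best: 134 score.

134 score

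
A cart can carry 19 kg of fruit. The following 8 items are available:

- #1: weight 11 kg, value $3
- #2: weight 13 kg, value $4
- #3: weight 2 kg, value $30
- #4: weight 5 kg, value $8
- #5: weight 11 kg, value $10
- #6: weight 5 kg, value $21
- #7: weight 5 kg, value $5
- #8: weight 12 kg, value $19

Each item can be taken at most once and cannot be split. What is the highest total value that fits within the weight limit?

Check high-value combinations within 19 kg:
- #3+#6+#8: weight 2+5+12=19, value 30+21+19=70
- #3+#4+#6+#7: weight 2+5+5+5=17, value 30+8+21+5=64
- #3+#5+#6: weight 2+11+5=18, value 30+10+21=61
- #3+#4+#6: weight 2+5+5=12, value 30+8+21=59
- #3+#4+#8: weight 2+5+12=19, value 30+8+19=57
Best: $70.

$70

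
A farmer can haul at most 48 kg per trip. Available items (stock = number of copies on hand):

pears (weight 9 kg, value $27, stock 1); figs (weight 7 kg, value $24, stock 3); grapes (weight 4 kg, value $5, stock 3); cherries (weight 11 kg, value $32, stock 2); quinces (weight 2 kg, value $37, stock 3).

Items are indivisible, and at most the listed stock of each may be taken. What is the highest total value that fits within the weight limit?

$242

Top feasible selections:
- 1×pears + 3×figs + 1×cherries + 3×quinces: weight 47, value 242
- 1×pears + 1×figs + 1×grapes + 2×cherries + 3×quinces: weight 48, value 231
Best: $242.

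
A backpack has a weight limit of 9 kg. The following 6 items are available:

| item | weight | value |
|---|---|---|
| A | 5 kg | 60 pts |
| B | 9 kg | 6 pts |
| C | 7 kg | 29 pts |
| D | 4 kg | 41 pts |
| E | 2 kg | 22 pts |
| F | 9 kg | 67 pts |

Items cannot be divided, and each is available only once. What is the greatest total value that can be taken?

101 pts

This is a 0/1 knapsack; check combinations near the capacity.
- A+D: weight 5+4=9, value 60+41=101
- A+E: weight 5+2=7, value 60+22=82
- F: weight 9, value 67
Best: 101 pts.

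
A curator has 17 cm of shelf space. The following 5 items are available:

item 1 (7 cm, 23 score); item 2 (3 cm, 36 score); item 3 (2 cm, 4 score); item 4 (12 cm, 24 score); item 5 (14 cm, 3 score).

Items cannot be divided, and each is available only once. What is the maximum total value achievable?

64 score

Check high-value combinations within 17 cm:
- item 2+item 3+item 4: length 3+2+12=17, value 36+4+24=64
- item 1+item 2+item 3: length 7+3+2=12, value 23+36+4=63
- item 2+item 4: length 3+12=15, value 36+24=60
- item 1+item 2: length 7+3=10, value 23+36=59
- item 2+item 3: length 3+2=5, value 36+4=40
Best: 64 score.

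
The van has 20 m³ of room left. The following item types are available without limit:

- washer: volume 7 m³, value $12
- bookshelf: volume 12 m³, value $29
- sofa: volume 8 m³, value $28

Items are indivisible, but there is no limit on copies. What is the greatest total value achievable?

$57

Best value-per-unit is sofa at 28/8; filling with it alone gives 2×28 = 56.
Optimal mix: 1×bookshelf + 1×sofa → volume 20, value 57.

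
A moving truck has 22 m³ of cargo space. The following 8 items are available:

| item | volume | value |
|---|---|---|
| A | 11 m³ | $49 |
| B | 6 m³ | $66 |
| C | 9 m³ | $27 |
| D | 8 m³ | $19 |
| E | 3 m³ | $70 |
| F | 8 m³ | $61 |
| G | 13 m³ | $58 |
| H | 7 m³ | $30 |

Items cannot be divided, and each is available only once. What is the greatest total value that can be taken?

This is a 0/1 knapsack; check combinations near the capacity.
- B+E+F: volume 6+3+8=17, value 66+70+61=197
- B+E+G: volume 6+3+13=22, value 66+70+58=194
- A+B+E: volume 11+6+3=20, value 49+66+70=185
- A+E+F: volume 11+3+8=22, value 49+70+61=180
- B+E+H: volume 6+3+7=16, value 66+70+30=166
Best: $197.

$197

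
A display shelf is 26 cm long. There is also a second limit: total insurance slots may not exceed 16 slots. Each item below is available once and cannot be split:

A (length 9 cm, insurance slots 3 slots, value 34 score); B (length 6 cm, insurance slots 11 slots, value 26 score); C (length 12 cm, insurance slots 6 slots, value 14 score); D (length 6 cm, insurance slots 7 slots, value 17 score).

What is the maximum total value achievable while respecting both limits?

Feasible sets respecting both limits:
- A+B: length 15, insurance slots 14, value 60
- A+D: length 15, insurance slots 10, value 51
- A+C: length 21, insurance slots 9, value 48
- A: length 9, insurance slots 3, value 34
Best: 60 score.

60 score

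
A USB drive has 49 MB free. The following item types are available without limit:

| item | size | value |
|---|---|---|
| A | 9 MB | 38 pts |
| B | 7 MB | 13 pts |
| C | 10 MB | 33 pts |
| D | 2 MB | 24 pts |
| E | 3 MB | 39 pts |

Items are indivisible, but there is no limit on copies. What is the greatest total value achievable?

633 pts

Best value-per-unit is E at 39/3; filling with it alone gives 16×39 = 624.
Optimal mix: 2×D + 15×E → size 49, value 633.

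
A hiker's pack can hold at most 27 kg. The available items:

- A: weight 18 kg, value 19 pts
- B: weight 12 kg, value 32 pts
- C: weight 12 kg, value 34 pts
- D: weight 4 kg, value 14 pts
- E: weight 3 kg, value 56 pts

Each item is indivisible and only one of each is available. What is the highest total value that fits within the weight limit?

122 pts

Check high-value combinations within 27 kg:
- B+C+E: weight 12+12+3=27, value 32+34+56=122
- C+D+E: weight 12+4+3=19, value 34+14+56=104
- B+D+E: weight 12+4+3=19, value 32+14+56=102
Best: 122 pts.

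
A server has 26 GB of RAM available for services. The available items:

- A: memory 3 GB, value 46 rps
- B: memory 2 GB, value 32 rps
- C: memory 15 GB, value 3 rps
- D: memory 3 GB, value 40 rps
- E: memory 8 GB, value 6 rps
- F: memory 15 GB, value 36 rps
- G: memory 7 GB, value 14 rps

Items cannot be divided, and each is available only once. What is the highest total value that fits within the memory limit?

Check high-value combinations within 26 GB:
- A+B+D+F: memory 3+2+3+15=23, value 46+32+40+36=154
- A+B+D+E+G: memory 3+2+3+8+7=23, value 46+32+40+6+14=138
- A+B+D+G: memory 3+2+3+7=15, value 46+32+40+14=132
- A+B+D+E: memory 3+2+3+8=16, value 46+32+40+6=124
Best: 154 rps.

154 rps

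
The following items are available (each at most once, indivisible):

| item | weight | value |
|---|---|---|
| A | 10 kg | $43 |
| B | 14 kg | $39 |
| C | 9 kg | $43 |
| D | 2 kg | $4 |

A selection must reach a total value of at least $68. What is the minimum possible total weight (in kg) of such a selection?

Subsets with value ≥ 68, sorted by total weight:
- A+C: weight 19, value 86
- A+C+D: weight 21, value 90
Minimum weight: 19 kg.

19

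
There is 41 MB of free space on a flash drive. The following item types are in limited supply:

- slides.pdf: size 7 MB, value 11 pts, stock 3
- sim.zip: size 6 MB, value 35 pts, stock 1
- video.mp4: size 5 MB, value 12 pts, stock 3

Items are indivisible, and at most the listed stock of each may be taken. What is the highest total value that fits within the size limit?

Best selections within size 41 and stock limits:
- 2×slides.pdf + 1×sim.zip + 3×video.mp4: size 35, value 93
- 3×slides.pdf + 1×sim.zip + 2×video.mp4: size 37, value 92
- 1×slides.pdf + 1×sim.zip + 3×video.mp4: size 28, value 82
Best: 93 pts.

93 pts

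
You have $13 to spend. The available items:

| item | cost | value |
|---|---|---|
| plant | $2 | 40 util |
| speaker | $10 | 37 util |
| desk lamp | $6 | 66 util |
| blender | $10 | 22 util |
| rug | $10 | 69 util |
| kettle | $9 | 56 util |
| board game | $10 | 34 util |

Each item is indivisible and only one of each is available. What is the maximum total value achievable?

109 util

This is a 0/1 knapsack; check combinations near the capacity.
- plant+rug: cost 2+10=12, value 40+69=109
- plant+desk lamp: cost 2+6=8, value 40+66=106
- plant+kettle: cost 2+9=11, value 40+56=96
- plant+speaker: cost 2+10=12, value 40+37=77
Best: 109 util.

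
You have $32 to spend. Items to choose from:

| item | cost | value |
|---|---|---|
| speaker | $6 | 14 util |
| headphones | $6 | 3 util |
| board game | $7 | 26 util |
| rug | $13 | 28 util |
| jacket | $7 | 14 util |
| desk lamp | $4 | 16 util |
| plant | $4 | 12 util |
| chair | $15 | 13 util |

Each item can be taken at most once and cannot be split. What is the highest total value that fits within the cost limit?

Check high-value combinations within $32:
- speaker+board game+rug+desk lamp: cost 6+7+13+4=30, value 14+26+28+16=84
- board game+rug+jacket+desk lamp: cost 7+13+7+4=31, value 26+28+14+16=84
- board game+rug+desk lamp+plant: cost 7+13+4+4=28, value 26+28+16+12=82
Best: 84 util.

84 util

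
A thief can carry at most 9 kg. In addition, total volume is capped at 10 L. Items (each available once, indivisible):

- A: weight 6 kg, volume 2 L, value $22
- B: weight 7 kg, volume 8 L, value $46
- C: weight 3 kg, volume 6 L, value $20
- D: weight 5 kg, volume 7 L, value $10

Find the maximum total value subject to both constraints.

Feasible sets respecting both limits:
- B: weight 7, volume 8, value 46
- A+C: weight 9, volume 8, value 42
- A: weight 6, volume 2, value 22
Best: $46.

$46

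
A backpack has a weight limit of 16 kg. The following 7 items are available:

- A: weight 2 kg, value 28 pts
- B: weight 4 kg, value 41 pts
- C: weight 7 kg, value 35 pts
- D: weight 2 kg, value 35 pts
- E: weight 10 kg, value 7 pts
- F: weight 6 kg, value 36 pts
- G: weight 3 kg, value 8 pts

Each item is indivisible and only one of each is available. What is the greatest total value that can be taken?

Check high-value combinations within 16 kg:
- A+B+D+F: weight 2+4+2+6=14, value 28+41+35+36=140
- A+B+C+D: weight 2+4+7+2=15, value 28+41+35+35=139
- B+D+F+G: weight 4+2+6+3=15, value 41+35+36+8=120
Best: 140 pts.

140 pts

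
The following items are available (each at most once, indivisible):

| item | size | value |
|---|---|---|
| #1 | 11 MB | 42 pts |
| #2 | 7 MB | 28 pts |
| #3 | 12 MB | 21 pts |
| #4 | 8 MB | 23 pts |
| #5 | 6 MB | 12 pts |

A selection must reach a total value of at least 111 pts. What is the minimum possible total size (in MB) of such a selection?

38

Subsets with value ≥ 111, sorted by total size:
- #1+#2+#3+#4: size 38, value 114
- #1+#2+#3+#4+#5: size 44, value 126
Minimum size: 38 MB.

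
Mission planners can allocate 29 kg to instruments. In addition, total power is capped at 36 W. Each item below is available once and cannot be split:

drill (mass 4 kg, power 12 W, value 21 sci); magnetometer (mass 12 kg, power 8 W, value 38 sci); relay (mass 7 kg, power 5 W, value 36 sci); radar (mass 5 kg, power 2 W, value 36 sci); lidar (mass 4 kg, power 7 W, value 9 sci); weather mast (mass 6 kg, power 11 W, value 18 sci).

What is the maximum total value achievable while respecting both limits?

131 sci

Feasible sets respecting both limits:
- drill+magnetometer+relay+radar: mass 28, power 27, value 131
- magnetometer+relay+radar+lidar: mass 28, power 22, value 119
- drill+magnetometer+relay+weather mast: mass 29, power 36, value 113
Best: 131 sci.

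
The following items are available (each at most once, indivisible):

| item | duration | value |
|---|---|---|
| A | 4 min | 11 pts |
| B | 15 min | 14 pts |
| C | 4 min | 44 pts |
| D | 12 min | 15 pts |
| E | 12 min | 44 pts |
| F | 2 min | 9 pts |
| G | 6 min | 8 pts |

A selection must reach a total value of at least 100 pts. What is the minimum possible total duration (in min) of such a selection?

22

Subsets with value ≥ 100, sorted by total duration:
- A+C+E+F: duration 22, value 108
- C+E+F+G: duration 24, value 105
Minimum duration: 22 min.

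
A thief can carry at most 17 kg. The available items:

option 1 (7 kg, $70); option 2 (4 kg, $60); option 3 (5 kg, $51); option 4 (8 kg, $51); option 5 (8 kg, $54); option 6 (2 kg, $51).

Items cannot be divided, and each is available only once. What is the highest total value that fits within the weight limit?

$181

Check high-value combinations within 17 kg:
- option 1+option 2+option 6: weight 7+4+2=13, value 70+60+51=181
- option 1+option 2+option 3: weight 7+4+5=16, value 70+60+51=181
- option 1+option 5+option 6: weight 7+8+2=17, value 70+54+51=175
- option 1+option 3+option 6: weight 7+5+2=14, value 70+51+51=172
- option 1+option 4+option 6: weight 7+8+2=17, value 70+51+51=172
Best: $181.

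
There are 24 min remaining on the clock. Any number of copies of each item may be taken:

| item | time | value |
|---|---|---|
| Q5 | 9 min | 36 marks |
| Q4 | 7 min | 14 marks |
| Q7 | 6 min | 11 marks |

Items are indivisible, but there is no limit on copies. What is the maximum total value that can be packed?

83 marks

Best value-per-unit is Q5 at 36/9; filling with it alone gives 2×36 = 72.
Optimal mix: 2×Q5 + 1×Q7 → time 24, value 83.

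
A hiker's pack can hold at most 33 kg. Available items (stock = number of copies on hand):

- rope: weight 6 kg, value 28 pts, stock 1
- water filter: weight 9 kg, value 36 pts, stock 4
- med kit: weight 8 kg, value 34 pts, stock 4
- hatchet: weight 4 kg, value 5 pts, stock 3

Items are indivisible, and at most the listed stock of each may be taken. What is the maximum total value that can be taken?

Best selections within weight 33 and stock limits:
- 1×water filter + 3×med kit: weight 33, value 138
- 4×med kit: weight 32, value 136
- 1×rope + 3×water filter: weight 33, value 136
Best: 138 pts.

138 pts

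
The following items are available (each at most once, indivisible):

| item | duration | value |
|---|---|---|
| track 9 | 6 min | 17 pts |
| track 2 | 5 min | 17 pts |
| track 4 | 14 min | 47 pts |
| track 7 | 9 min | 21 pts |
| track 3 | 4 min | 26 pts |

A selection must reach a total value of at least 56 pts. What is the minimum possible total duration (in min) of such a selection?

15

Subsets with value ≥ 56, sorted by total duration:
- track 9+track 2+track 3: duration 15, value 60
- track 4+track 3: duration 18, value 73
- track 2+track 7+track 3: duration 18, value 64
- track 2+track 4: duration 19, value 64
Minimum duration: 15 min.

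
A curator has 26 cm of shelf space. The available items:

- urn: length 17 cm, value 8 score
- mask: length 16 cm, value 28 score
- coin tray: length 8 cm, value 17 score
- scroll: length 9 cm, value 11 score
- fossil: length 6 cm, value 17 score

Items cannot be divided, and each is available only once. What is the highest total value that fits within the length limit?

45 score

Check high-value combinations within 26 cm:
- mask+fossil: length 16+6=22, value 28+17=45
- coin tray+scroll+fossil: length 8+9+6=23, value 17+11+17=45
- mask+coin tray: length 16+8=24, value 28+17=45
- mask+scroll: length 16+9=25, value 28+11=39
- coin tray+fossil: length 8+6=14, value 17+17=34
Best: 45 score.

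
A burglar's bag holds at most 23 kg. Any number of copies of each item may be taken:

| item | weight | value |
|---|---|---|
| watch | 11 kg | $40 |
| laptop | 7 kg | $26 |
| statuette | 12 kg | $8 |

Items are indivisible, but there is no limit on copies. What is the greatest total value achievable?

$80

Best value-per-unit is laptop at 26/7; filling with it alone gives 3×26 = 78.
Optimal mix: 2×watch → weight 22, value 80.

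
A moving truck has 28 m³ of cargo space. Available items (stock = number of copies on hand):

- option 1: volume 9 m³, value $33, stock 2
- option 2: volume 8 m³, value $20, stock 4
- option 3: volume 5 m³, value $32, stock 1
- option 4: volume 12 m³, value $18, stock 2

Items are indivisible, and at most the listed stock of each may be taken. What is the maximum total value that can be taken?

Best selections within volume 28 and stock limits:
- 2×option 1 + 1×option 3: volume 23, value 98
- 2×option 1 + 1×option 2: volume 26, value 86
- 1×option 1 + 1×option 2 + 1×option 3: volume 22, value 85
Best: $98.

$98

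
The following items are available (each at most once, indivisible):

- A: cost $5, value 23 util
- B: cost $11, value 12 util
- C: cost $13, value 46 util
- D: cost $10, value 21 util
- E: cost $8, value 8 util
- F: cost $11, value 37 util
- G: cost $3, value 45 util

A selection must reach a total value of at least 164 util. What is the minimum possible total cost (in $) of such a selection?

42

Subsets with value ≥ 164, sorted by total cost:
- A+C+D+F+G: cost 42, value 172
- A+C+D+E+F+G: cost 50, value 180
Minimum cost: 42 $.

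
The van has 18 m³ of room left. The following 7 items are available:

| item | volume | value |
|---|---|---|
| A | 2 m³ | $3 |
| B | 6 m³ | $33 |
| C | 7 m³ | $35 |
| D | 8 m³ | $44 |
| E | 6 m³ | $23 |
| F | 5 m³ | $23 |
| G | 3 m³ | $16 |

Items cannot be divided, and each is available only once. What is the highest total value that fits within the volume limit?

Check high-value combinations within 18 m³:
- C+D+G: volume 7+8+3=18, value 35+44+16=95
- B+D+G: volume 6+8+3=17, value 33+44+16=93
- B+C+F: volume 6+7+5=18, value 33+35+23=91
- A+B+C+G: volume 2+6+7+3=18, value 3+33+35+16=87
- A+D+F+G: volume 2+8+5+3=18, value 3+44+23+16=86
Best: $95.

$95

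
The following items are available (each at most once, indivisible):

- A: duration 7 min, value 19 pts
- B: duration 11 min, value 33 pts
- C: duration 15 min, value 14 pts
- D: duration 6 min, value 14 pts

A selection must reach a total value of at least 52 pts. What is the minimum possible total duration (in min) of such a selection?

Subsets with value ≥ 52, sorted by total duration:
- A+B: duration 18, value 52
- A+B+D: duration 24, value 66
Minimum duration: 18 min.

18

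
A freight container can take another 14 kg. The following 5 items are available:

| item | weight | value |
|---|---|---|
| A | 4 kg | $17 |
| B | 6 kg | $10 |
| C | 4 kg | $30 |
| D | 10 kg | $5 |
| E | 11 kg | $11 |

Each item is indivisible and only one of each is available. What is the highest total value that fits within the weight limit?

Check high-value combinations within 14 kg:
- A+B+C: weight 4+6+4=14, value 17+10+30=57
- A+C: weight 4+4=8, value 17+30=47
- B+C: weight 6+4=10, value 10+30=40
Best: $57.

$57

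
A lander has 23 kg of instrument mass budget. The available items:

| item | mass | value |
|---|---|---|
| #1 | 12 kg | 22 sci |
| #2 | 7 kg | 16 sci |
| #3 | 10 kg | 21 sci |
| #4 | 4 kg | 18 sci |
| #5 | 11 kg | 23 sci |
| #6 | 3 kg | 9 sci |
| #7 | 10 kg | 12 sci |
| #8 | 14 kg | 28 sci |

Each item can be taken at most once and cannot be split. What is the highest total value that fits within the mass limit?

57 sci

Check high-value combinations within 23 kg:
- #2+#4+#5: mass 7+4+11=22, value 16+18+23=57
- #1+#2+#4: mass 12+7+4=23, value 22+16+18=56
- #2+#3+#4: mass 7+10+4=21, value 16+21+18=55
- #4+#6+#8: mass 4+3+14=21, value 18+9+28=55
- #4+#5+#6: mass 4+11+3=18, value 18+23+9=50
Best: 57 sci.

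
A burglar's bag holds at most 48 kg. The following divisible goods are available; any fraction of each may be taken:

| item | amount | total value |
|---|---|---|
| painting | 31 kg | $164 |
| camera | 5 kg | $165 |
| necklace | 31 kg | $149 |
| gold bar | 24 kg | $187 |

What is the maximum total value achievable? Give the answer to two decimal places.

452.52

Take in order of value per unit:
- camera (165/5 per unit): all 5 → value 165, running total 165.00
- gold bar (187/24 per unit): all 24 → value 187, running total 352.00
- painting (164/31 per unit): 19 of 31 → value 19×164/31 = 100.5161, running total 452.52
Total 452.52.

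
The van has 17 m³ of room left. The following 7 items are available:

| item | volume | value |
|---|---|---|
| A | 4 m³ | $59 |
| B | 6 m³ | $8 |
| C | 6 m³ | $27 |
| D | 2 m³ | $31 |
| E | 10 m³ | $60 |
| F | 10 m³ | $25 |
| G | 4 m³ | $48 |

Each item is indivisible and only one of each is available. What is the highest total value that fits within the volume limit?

Check high-value combinations within 17 m³:
- A+C+D+G: volume 4+6+2+4=16, value 59+27+31+48=165
- A+D+E: volume 4+2+10=16, value 59+31+60=150
- A+B+D+G: volume 4+6+2+4=16, value 59+8+31+48=146
- D+E+G: volume 2+10+4=16, value 31+60+48=139
Best: $165.

$165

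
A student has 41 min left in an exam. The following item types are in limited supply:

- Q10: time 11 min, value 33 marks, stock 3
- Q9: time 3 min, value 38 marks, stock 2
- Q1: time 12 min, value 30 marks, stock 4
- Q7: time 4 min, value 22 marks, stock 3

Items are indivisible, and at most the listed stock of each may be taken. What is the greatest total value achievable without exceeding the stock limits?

Best selections within time 41 and stock limits:
- 2×Q10 + 2×Q9 + 3×Q7: time 40, value 208
- 1×Q10 + 2×Q9 + 1×Q1 + 3×Q7: time 41, value 205
- 2×Q10 + 2×Q9 + 2×Q7: time 36, value 186
- 1×Q10 + 2×Q9 + 1×Q1 + 2×Q7: time 37, value 183
Best: 208 marks.

208 marks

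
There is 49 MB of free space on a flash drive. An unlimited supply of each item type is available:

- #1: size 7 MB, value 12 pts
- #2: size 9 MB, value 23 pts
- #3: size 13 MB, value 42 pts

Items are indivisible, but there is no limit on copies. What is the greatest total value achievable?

Best value-per-unit is #3 at 42/13; filling with it alone gives 3×42 = 126.
Optimal mix: 1×#2 + 3×#3 → size 48, value 149.

149 pts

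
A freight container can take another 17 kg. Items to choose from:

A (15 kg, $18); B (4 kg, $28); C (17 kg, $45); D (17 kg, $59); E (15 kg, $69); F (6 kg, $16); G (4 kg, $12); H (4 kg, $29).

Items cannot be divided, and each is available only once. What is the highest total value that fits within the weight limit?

Check high-value combinations within 17 kg:
- B+F+H: weight 4+6+4=14, value 28+16+29=73
- B+G+H: weight 4+4+4=12, value 28+12+29=69
- E: weight 15, value 69
- D: weight 17, value 59
Best: $73.

$73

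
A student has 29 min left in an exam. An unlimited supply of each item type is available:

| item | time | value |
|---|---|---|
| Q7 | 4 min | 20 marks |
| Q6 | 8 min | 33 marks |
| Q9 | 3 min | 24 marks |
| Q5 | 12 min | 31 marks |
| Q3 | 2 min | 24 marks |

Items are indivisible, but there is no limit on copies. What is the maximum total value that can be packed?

Best value-per-unit is Q3 at 24/2; filling with it alone gives 14×24 = 336.
Optimal mix: 1×Q9 + 13×Q3 → time 29, value 336.

336 marks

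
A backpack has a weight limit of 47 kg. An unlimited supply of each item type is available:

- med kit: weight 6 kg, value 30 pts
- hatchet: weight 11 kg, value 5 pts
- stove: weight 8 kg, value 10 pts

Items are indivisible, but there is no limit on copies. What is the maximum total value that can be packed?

210 pts

Best value-per-unit is med kit at 30/6, and filling with it alone uses weight 7×6=42. No mix of the others beats 7×30 = 210.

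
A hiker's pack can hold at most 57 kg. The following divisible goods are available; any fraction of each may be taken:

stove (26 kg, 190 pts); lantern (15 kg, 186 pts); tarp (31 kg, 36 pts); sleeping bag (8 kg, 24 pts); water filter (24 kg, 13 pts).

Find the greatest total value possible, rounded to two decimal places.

409.29

Take in order of value per unit:
- lantern (186/15 per unit): all 15 → value 186, running total 186.00
- stove (190/26 per unit): all 26 → value 190, running total 376.00
- sleeping bag (24/8 per unit): all 8 → value 24, running total 400.00
- tarp (36/31 per unit): 8 of 31 → value 8×36/31 = 9.2903, running total 409.29
Total 409.29.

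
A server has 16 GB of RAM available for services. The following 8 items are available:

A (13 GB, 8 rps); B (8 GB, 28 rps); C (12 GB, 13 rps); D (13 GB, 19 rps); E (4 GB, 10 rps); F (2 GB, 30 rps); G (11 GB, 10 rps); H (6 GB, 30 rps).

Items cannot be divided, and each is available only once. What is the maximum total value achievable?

88 rps

Check high-value combinations within 16 GB:
- B+F+H: memory 8+2+6=16, value 28+30+30=88
- E+F+H: memory 4+2+6=12, value 10+30+30=70
- B+E+F: memory 8+4+2=14, value 28+10+30=68
Best: 88 rps.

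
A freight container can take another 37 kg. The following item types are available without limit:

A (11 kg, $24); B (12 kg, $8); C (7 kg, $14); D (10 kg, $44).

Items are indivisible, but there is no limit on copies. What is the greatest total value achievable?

Best value-per-unit is D at 44/10; filling with it alone gives 3×44 = 132.
Optimal mix: 1×C + 3×D → weight 37, value 146.

$146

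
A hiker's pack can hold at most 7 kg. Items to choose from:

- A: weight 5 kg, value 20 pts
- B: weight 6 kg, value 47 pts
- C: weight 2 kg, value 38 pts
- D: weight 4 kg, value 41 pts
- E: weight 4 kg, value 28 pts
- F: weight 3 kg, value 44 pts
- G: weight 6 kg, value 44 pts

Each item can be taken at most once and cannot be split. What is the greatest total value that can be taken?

85 pts

Check high-value combinations within 7 kg:
- D+F: weight 4+3=7, value 41+44=85
- C+F: weight 2+3=5, value 38+44=82
- C+D: weight 2+4=6, value 38+41=79
Best: 85 pts.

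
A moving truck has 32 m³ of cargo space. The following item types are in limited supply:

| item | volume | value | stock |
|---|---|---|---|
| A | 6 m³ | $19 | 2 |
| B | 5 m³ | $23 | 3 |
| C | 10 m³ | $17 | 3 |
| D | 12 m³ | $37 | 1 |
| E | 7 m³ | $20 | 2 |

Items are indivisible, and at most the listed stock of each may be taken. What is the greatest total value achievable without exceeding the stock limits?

$109

Top feasible selections:
- 3×B + 2×E: volume 29, value 109
- 1×A + 3×B + 1×E: volume 28, value 108
- 2×A + 3×B: volume 27, value 107
Best: $109.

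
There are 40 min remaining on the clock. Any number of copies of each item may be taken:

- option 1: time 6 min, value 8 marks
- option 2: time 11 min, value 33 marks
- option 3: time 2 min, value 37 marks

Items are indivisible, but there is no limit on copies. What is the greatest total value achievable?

Best value-per-unit is option 3 at 37/2, and filling with it alone uses time 20×2=40. No mix of the others beats 20×37 = 740.

740 marks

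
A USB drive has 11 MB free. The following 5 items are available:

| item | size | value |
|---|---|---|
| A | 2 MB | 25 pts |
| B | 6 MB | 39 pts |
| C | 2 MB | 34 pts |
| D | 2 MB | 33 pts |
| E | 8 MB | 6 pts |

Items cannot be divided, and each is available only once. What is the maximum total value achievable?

This is a 0/1 knapsack; check combinations near the capacity.
- B+C+D: size 6+2+2=10, value 39+34+33=106
- A+B+C: size 2+6+2=10, value 25+39+34=98
- A+B+D: size 2+6+2=10, value 25+39+33=97
- A+C+D: size 2+2+2=6, value 25+34+33=92
- B+C: size 6+2=8, value 39+34=73
Best: 106 pts.

106 pts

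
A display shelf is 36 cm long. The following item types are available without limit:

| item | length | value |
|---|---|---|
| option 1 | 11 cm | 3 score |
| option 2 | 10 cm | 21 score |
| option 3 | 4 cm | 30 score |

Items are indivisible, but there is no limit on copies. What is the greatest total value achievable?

270 score

Best value-per-unit is option 3 at 30/4, and filling with it alone uses length 9×4=36. No mix of the others beats 9×30 = 270.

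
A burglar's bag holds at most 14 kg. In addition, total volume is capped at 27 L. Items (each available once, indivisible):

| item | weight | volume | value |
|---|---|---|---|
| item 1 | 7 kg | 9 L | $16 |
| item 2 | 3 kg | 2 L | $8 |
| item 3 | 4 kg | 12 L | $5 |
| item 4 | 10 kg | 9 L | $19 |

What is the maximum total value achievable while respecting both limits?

$29

Feasible sets respecting both limits:
- item 1+item 2+item 3: weight 14, volume 23, value 29
- item 2+item 4: weight 13, volume 11, value 27
- item 1+item 2: weight 10, volume 11, value 24
- item 3+item 4: weight 14, volume 21, value 24
Best: $29.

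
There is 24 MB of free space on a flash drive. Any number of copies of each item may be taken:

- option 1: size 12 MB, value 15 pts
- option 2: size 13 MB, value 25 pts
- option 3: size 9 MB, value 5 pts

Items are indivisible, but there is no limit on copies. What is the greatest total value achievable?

30 pts

Best value-per-unit is option 2 at 25/13; filling with it alone gives 1×25 = 25.
Optimal mix: 2×option 1 → size 24, value 30.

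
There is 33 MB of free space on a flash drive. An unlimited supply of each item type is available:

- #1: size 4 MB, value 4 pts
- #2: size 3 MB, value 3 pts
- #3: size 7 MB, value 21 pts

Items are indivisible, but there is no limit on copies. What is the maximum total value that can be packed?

Best value-per-unit is #3 at 21/7; filling with it alone gives 4×21 = 84.
Optimal mix: 1×#1 + 4×#3 → size 32, value 88.

88 pts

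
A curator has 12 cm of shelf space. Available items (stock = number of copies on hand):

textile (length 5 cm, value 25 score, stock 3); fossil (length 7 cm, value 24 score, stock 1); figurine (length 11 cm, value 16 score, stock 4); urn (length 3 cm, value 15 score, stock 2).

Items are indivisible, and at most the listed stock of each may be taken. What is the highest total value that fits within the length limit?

Top feasible selections:
- 1×textile + 2×urn: length 11, value 55
- 2×textile: length 10, value 50
Best: 55 score.

55 score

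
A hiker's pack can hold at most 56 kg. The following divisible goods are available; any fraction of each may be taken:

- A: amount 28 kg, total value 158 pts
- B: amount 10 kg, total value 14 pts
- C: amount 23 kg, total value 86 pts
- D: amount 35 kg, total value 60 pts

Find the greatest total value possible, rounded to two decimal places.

Take in order of value per unit:
- A (158/28 per unit): all 28 → value 158, running total 158.00
- C (86/23 per unit): all 23 → value 86, running total 244.00
- D (60/35 per unit): 5 of 35 → value 5×60/35 = 8.5714, running total 252.57
Total 252.57.

252.57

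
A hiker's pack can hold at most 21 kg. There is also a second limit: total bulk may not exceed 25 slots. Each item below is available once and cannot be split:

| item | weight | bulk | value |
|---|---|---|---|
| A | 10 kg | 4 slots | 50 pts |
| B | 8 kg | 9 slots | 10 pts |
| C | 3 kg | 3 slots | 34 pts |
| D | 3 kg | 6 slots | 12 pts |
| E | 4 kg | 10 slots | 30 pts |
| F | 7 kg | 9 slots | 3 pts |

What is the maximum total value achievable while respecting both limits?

Feasible sets respecting both limits:
- A+C+D+E: weight 20, bulk 23, value 126
- A+C+E: weight 17, bulk 17, value 114
- A+C+D: weight 16, bulk 13, value 96
- A+B+C: weight 21, bulk 16, value 94
Best: 126 pts.

126 pts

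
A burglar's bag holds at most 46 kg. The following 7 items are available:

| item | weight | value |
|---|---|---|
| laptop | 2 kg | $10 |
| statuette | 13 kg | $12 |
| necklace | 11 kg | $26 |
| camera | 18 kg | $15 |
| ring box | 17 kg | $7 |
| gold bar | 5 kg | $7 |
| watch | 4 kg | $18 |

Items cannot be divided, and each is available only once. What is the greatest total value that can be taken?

$76

Check high-value combinations within 46 kg:
- laptop+necklace+camera+gold bar+watch: weight 2+11+18+5+4=40, value 10+26+15+7+18=76
- laptop+statuette+necklace+gold bar+watch: weight 2+13+11+5+4=35, value 10+12+26+7+18=73
- statuette+necklace+camera+watch: weight 13+11+18+4=46, value 12+26+15+18=71
- laptop+necklace+camera+watch: weight 2+11+18+4=35, value 10+26+15+18=69
- laptop+necklace+ring box+gold bar+watch: weight 2+11+17+5+4=39, value 10+26+7+7+18=68
Best: $76.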